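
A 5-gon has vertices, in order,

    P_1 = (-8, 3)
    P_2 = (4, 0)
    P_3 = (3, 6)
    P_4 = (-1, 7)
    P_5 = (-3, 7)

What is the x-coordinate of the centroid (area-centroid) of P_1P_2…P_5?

-1.01

Apply the surveyor's formula. First the cross-terms c_i = x_i·y_{i+1} − x_{i+1}·y_i:
  -12, 24, 27, 14, 47  ⇒  2A = 100, A = 50.
Then Σ (x_i + x_{i+1})·c_i = -303, so x̄ = -303 / (6·50) = -1.01.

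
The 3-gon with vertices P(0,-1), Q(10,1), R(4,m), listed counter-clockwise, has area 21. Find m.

4

Write out the shoelace sum; only the two edges meeting at R involve m:
2·Area = [(10·m − 4·1) + (4·(-1) − 0·m)] + 10
       = 10·m + 2 = 42
⇒ m = 4.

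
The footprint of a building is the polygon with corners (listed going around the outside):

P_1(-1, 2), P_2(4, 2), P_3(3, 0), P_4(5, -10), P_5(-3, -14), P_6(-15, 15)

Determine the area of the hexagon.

Apply the shoelace formula: 2A = Σ (x_i·y_{i+1} − x_{i+1}·y_i), indices taken mod 6.
Σ = (-10) + (-6) + (-30) + (-100) + (-255) + (-15) = -416
Area = |Σ|/2 = 208.

208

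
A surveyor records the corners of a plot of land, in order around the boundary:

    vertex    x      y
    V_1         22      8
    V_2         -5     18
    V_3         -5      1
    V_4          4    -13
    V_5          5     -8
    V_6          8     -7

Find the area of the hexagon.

Apply the surveyor's formula: 2A = Σ (x_i·y_{i+1} − x_{i+1}·y_i), indices taken mod 6.
Σ = (436) + (85) + (61) + (33) + (29) + (218) = 862
Area = |Σ|/2 = 431.

431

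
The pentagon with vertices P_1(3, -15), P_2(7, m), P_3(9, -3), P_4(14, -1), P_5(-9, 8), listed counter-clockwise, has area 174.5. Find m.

Write out the shoelace sum; only the two edges meeting at P_2 involve m:
2·Area = [(3·m − 7·(-15)) + (7·(-3) − 9·m)] + 247
       = -6·m + 331 = 349
⇒ m = -3.

-3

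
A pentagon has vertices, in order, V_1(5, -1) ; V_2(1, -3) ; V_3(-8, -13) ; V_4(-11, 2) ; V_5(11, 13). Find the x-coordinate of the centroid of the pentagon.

Apply the shoelace formula. First the cross-terms c_i = x_i·y_{i+1} − x_{i+1}·y_i:
  -14, -37, -159, -165, -76  ⇒  2A = -451, A = -225.5.
Then Σ (x_i + x_{i+1})·c_i = 1980, so x̄ = 1980 / (6·(-225.5)) = -60/41.

-60/41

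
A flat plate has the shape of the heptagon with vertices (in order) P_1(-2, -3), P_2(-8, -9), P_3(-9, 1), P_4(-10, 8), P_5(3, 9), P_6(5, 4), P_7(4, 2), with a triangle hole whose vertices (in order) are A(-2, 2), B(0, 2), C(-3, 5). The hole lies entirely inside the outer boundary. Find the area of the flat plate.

Outer boundary:
Σ = (-6) + (-89) + (-62) + (-114) + (-33) + (-6) + (-8) = -318
Area = |Σ|/2 = 159.
Hole:
Σ = (-4) + (6) + (4) = 6
Area = |Σ|/2 = 3.
Net area = 159 − 3 = 156.

156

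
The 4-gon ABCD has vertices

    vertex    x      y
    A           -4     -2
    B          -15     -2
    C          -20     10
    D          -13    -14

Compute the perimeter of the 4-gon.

|AB| = √((-11)² + (0)²) = √121 = 11
|BC| = √((-5)² + (12)²) = √169 = 13
|CD| = √((7)² + (-24)²) = √625 = 25
|DA| = √((9)² + (12)²) = √225 = 15
Perimeter = 11 + 13 + 25 + 15 = 64.

64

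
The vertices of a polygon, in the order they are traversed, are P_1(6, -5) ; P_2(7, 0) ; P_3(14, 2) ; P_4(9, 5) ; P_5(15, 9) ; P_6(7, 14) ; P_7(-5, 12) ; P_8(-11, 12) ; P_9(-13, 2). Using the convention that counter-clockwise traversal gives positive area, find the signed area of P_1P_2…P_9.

333.5

Apply the shoelace formula: 2A = Σ (x_i·y_{i+1} − x_{i+1}·y_i), indices taken mod 9.
Σ = (35) + (14) + (52) + (6) + (147) + (154) + (72) + (134) + (53) = 667
Signed area = Σ/2 = 333.5 (positive ⇒ counter-clockwise traversal).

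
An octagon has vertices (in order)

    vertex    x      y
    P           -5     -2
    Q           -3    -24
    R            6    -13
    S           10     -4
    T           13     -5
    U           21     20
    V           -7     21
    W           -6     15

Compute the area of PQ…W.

729.5

Σ = (114) + (183) + (106) + (2) + (365) + (581) + (21) + (87) = 1459
Area = |Σ|/2 = 729.5.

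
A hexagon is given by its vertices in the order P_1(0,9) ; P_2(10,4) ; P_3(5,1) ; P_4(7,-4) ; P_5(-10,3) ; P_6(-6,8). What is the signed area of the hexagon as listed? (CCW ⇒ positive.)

Apply the shoelace formula: 2A = Σ (x_i·y_{i+1} − x_{i+1}·y_i), indices taken mod 6.
P_1→P_2: (0)(4) − (10)(9) = -90
P_2→P_3: (10)(1) − (5)(4) = -10
P_3→P_4: (5)(-4) − (7)(1) = -27
P_4→P_5: (7)(3) − (-10)(-4) = -19
P_5→P_6: (-10)(8) − (-6)(3) = -62
P_6→P_1: (-6)(9) − (0)(8) = -54
Σ = -262
Signed area = Σ/2 = -131 (negative ⇒ clockwise traversal).

-131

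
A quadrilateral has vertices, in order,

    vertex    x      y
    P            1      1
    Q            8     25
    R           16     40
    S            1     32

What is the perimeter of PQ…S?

90

|PQ| = √((7)² + (24)²) = √625 = 25
|QR| = √((8)² + (15)²) = √289 = 17
|RS| = √((-15)² + (-8)²) = √289 = 17
|SP| = √((0)² + (-31)²) = √961 = 31
Perimeter = 25 + 17 + 17 + 31 = 90.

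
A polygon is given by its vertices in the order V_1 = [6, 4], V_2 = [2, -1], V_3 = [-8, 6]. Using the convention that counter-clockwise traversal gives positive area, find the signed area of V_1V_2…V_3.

-39

Cross-terms: -14, 4, -68  ⇒  Σ = -78
Signed area = Σ/2 = -39 (negative ⇒ clockwise traversal).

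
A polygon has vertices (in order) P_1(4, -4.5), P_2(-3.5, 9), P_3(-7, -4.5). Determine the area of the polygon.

Cross-terms: 20.25, 78.75, 49.5  ⇒  Σ = 148.5
Area = |Σ|/2 = 74.25.

74.25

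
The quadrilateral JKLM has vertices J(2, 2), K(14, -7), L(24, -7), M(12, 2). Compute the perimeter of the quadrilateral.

50

|JK| = √((12)² + (-9)²) = √225 = 15
|KL| = √((10)² + (0)²) = √100 = 10
|LM| = √((-12)² + (9)²) = √225 = 15
|MJ| = √((-10)² + (0)²) = √100 = 10
Perimeter = 15 + 10 + 15 + 10 = 50.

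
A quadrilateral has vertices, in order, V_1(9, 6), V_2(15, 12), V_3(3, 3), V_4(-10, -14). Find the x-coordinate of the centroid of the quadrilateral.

Apply the shoelace (surveyor's) formula. First the cross-terms c_i = x_i·y_{i+1} − x_{i+1}·y_i:
  18, 9, -12, 66  ⇒  2A = 81, A = 40.5.
Then Σ (x_i + x_{i+1})·c_i = 612, so x̄ = 612 / (6·40.5) = 68/27.

68/27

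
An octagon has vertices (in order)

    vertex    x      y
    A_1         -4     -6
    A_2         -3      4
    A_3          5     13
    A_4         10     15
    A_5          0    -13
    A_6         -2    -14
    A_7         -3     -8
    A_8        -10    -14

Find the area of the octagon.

A_1→A_2: (-4)(4) − (-3)(-6) = -34
A_2→A_3: (-3)(13) − (5)(4) = -59
A_3→A_4: (5)(15) − (10)(13) = -55
A_4→A_5: (10)(-13) − (0)(15) = -130
A_5→A_6: (0)(-14) − (-2)(-13) = -26
A_6→A_7: (-2)(-8) − (-3)(-14) = -26
A_7→A_8: (-3)(-14) − (-10)(-8) = -38
A_8→A_1: (-10)(-6) − (-4)(-14) = 4
Σ = -364
Area = |Σ|/2 = 182.

182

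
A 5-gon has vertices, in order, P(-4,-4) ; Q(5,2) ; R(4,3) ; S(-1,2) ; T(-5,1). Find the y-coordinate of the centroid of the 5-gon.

1/9

Apply the shoelace (surveyor's) formula. First the cross-terms c_i = x_i·y_{i+1} − x_{i+1}·y_i:
  12, 7, 11, 9, 24  ⇒  2A = 63, A = 31.5.
Then Σ (y_i + y_{i+1})·c_i = 21, so ȳ = 21 / (6·31.5) = 1/9.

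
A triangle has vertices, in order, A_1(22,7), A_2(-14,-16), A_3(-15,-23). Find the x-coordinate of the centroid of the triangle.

-7/3

Apply the shoelace (surveyor's) formula. First the cross-terms c_i = x_i·y_{i+1} − x_{i+1}·y_i:
  -254, 82, 401  ⇒  2A = 229, A = 114.5.
Then Σ (x_i + x_{i+1})·c_i = -1603, so x̄ = -1603 / (6·114.5) = -7/3.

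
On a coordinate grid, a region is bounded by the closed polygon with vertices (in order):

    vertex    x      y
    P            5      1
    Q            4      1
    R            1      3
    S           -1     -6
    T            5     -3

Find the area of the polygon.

P→Q: (5)(1) − (4)(1) = 1
Q→R: (4)(3) − (1)(1) = 11
R→S: (1)(-6) − (-1)(3) = -3
S→T: (-1)(-3) − (5)(-6) = 33
T→P: (5)(1) − (5)(-3) = 20
Σ = 62
Area = |Σ|/2 = 31.

31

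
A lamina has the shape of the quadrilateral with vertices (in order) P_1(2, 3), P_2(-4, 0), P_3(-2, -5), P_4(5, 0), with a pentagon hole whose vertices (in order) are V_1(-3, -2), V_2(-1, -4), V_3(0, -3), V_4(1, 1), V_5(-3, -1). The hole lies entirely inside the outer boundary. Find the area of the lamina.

25.5

Outer boundary:
Cross-terms: 12, 20, 25, 15  ⇒  Σ = 72
Area = |Σ|/2 = 36.
Hole:
Σ = (10) + (3) + (3) + (2) + (3) = 21
Area = |Σ|/2 = 10.5.
Net area = 36 − 10.5 = 25.5.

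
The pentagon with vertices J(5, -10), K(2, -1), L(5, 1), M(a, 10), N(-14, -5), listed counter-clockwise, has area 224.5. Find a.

-12

The doubled signed area Σ (x_i y_{i+1} − x_{i+1} y_i) is linear in a.
With a=0 it equals 377; the coefficient of a is -6 (from the two edges through M).
So -6·a + 377 = 2·224.5 = 449 ⇒ a = -12.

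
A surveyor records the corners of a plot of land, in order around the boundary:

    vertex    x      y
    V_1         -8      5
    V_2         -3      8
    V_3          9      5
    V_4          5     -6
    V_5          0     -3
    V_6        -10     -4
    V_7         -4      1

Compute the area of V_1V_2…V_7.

149

Σ = (-49) + (-87) + (-79) + (-15) + (-30) + (-26) + (-12) = -298
Area = |Σ|/2 = 149.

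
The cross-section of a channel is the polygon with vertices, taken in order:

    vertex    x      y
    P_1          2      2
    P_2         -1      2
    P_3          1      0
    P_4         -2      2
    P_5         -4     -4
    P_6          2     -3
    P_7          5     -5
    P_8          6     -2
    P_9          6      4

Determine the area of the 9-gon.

Σ = (6) + (-2) + (2) + (16) + (20) + (5) + (20) + (36) + (4) = 107
Area = |Σ|/2 = 53.5.

53.5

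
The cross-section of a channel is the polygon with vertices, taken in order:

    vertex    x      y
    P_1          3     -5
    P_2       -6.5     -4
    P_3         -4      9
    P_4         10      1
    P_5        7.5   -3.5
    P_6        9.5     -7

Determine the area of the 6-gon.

Apply the surveyor's formula: 2A = Σ (x_i·y_{i+1} − x_{i+1}·y_i), indices taken mod 6.
P_1→P_2: (3)(-4) − (-6.5)(-5) = -44.5
P_2→P_3: (-6.5)(9) − (-4)(-4) = -74.5
P_3→P_4: (-4)(1) − (10)(9) = -94
P_4→P_5: (10)(-3.5) − (7.5)(1) = -42.5
P_5→P_6: (7.5)(-7) − (9.5)(-3.5) = -19.25
P_6→P_1: (9.5)(-5) − (3)(-7) = -26.5
Σ = -301.25
Area = |Σ|/2 = 150.625.

150.625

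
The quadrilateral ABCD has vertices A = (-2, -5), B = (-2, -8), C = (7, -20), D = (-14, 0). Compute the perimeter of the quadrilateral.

|AB| = √((0)² + (-3)²) = √9 = 3
|BC| = √((9)² + (-12)²) = √225 = 15
|CD| = √((-21)² + (20)²) = √841 = 29
|DA| = √((12)² + (-5)²) = √169 = 13
Perimeter = 3 + 15 + 29 + 13 = 60.

60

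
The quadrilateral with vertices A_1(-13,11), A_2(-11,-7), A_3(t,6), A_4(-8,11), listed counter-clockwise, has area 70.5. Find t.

Write out the shoelace sum; only the two edges meeting at A_3 involve t:
2·Area = [((-11)·6 − t·(-7)) + (t·11 − (-8)·6)] + 267
       = 18·t + 249 = 141
⇒ t = -6.

-6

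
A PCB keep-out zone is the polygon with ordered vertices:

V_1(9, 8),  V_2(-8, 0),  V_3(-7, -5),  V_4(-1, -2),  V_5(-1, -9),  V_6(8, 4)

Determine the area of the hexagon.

108

Σ = (64) + (40) + (9) + (7) + (68) + (28) = 216
Area = |Σ|/2 = 108.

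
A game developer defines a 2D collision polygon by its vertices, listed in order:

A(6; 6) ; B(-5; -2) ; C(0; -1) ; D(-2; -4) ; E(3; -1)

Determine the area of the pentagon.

Apply the shoelace (surveyor's) formula: 2A = Σ (x_i·y_{i+1} − x_{i+1}·y_i), indices taken mod 5.
Σ = (18) + (5) + (-2) + (14) + (24) = 59
Area = |Σ|/2 = 29.5.

29.5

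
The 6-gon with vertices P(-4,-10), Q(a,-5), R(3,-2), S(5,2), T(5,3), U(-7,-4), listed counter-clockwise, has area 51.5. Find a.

Write out the shoelace sum; only the two edges meeting at Q involve a:
2·Area = [((-4)·(-5) − a·(-10)) + (a·(-2) − 3·(-5))] + 76
       = 8·a + 111 = 103
⇒ a = -1.

-1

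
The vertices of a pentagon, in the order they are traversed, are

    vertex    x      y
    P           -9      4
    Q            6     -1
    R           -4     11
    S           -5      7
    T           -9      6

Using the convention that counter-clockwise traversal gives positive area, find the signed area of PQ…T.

Σ = (-15) + (62) + (27) + (33) + (18) = 125
Signed area = Σ/2 = 62.5 (positive ⇒ counter-clockwise traversal).

62.5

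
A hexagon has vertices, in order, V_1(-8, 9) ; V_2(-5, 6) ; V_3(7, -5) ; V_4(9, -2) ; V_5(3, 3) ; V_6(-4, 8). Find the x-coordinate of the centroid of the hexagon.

Apply the surveyor's formula. First the cross-terms c_i = x_i·y_{i+1} − x_{i+1}·y_i:
  -3, -17, 31, 33, 36, 28  ⇒  2A = 108, A = 54.
Then Σ (x_i + x_{i+1})·c_i = 525, so x̄ = 525 / (6·54) = 175/108.

175/108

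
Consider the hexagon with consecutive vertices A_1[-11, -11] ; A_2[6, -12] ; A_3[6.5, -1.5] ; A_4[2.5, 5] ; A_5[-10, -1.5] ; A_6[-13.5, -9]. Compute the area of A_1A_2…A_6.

Cross-terms: 198, 69, 36.25, 46.25, 69.75, 49.5  ⇒  Σ = 468.75
Area = |Σ|/2 = 234.375.

234.375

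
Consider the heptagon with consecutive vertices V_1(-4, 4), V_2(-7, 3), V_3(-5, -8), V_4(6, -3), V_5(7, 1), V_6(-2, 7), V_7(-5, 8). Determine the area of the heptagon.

129.5

V_1→V_2: (-4)(3) − (-7)(4) = 16
V_2→V_3: (-7)(-8) − (-5)(3) = 71
V_3→V_4: (-5)(-3) − (6)(-8) = 63
V_4→V_5: (6)(1) − (7)(-3) = 27
V_5→V_6: (7)(7) − (-2)(1) = 51
V_6→V_7: (-2)(8) − (-5)(7) = 19
V_7→V_1: (-5)(4) − (-4)(8) = 12
Σ = 259
Area = |Σ|/2 = 129.5.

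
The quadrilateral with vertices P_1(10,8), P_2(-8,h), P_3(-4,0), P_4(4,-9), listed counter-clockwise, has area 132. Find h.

3

Write out the shoelace sum; only the two edges meeting at P_2 involve h:
2·Area = [(10·h − (-8)·8) + ((-8)·0 − (-4)·h)] + 158
       = 14·h + 222 = 264
⇒ h = 3.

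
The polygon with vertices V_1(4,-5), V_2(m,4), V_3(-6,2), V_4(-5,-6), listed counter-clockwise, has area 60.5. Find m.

-2

The doubled signed area Σ (x_i y_{i+1} − x_{i+1} y_i) is linear in m.
With m=0 it equals 135; the coefficient of m is 7 (from the two edges through V_2).
So 7·m + 135 = 2·60.5 = 121 ⇒ m = -2.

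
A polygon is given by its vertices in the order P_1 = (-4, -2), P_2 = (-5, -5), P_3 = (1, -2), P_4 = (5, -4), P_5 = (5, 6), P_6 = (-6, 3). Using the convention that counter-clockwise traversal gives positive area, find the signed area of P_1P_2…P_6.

Σ = (10) + (15) + (6) + (50) + (51) + (24) = 156
Signed area = Σ/2 = 78 (positive ⇒ counter-clockwise traversal).

78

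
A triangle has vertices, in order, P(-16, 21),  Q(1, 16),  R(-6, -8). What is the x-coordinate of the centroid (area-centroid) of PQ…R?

Apply the shoelace formula. First the cross-terms c_i = x_i·y_{i+1} − x_{i+1}·y_i:
  -277, 88, -254  ⇒  2A = -443, A = -221.5.
Then Σ (x_i + x_{i+1})·c_i = 9303, so x̄ = 9303 / (6·(-221.5)) = -7.

-7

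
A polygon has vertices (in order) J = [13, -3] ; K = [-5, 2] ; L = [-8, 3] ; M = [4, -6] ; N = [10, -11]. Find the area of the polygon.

Apply the shoelace formula: 2A = Σ (x_i·y_{i+1} − x_{i+1}·y_i), indices taken mod 5.
J→K: (13)(2) − (-5)(-3) = 11
K→L: (-5)(3) − (-8)(2) = 1
L→M: (-8)(-6) − (4)(3) = 36
M→N: (4)(-11) − (10)(-6) = 16
N→J: (10)(-3) − (13)(-11) = 113
Σ = 177
Area = |Σ|/2 = 88.5.

88.5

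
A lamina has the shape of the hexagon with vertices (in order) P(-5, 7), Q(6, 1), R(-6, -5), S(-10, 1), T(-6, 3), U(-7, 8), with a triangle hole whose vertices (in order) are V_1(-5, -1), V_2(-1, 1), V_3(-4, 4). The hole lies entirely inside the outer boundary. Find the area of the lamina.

Outer boundary:
Σ = (-47) + (-24) + (-56) + (-24) + (-27) + (-9) = -187
Area = |Σ|/2 = 93.5.
Hole:
Apply the surveyor's formula: 2A = Σ (x_i·y_{i+1} − x_{i+1}·y_i), indices taken mod 3.
Cross-terms: -6, 0, 24  ⇒  Σ = 18
Area = |Σ|/2 = 9.
Net area = 93.5 − 9 = 84.5.

84.5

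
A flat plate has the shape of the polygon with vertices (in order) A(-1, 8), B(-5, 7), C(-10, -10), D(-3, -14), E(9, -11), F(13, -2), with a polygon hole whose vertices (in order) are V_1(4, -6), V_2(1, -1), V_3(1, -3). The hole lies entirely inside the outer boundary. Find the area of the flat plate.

Outer boundary:
Apply Gauss's area formula: 2A = Σ (x_i·y_{i+1} − x_{i+1}·y_i), indices taken mod 6.
Σ = (33) + (120) + (110) + (159) + (125) + (102) = 649
Area = |Σ|/2 = 324.5.
Hole:
Apply the shoelace (surveyor's) formula: 2A = Σ (x_i·y_{i+1} − x_{i+1}·y_i), indices taken mod 3.
Cross-terms: 2, -2, 6  ⇒  Σ = 6
Area = |Σ|/2 = 3.
Net area = 324.5 − 3 = 321.5.

321.5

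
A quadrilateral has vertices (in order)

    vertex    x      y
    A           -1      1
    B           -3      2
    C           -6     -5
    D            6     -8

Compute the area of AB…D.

A→B: (-1)(2) − (-3)(1) = 1
B→C: (-3)(-5) − (-6)(2) = 27
C→D: (-6)(-8) − (6)(-5) = 78
D→A: (6)(1) − (-1)(-8) = -2
Σ = 104
Area = |Σ|/2 = 52.

52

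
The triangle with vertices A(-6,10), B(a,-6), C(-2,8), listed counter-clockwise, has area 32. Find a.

-6

The doubled signed area Σ (x_i y_{i+1} − x_{i+1} y_i) is linear in a.
With a=0 it equals 52; the coefficient of a is -2 (from the two edges through B).
So -2·a + 52 = 2·32 = 64 ⇒ a = -6.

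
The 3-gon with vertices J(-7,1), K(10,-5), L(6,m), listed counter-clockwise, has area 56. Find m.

Write out the shoelace sum; only the two edges meeting at L involve m:
2·Area = [(10·m − 6·(-5)) + (6·1 − (-7)·m)] + 25
       = 17·m + 61 = 112
⇒ m = 3.

3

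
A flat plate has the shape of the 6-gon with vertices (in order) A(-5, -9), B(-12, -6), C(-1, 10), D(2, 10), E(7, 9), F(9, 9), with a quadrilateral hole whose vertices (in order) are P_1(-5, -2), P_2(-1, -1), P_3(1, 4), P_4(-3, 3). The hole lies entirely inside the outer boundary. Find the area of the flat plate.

152

Outer boundary:
Apply Gauss's area formula: 2A = Σ (x_i·y_{i+1} − x_{i+1}·y_i), indices taken mod 6.
Σ = (-78) + (-126) + (-30) + (-52) + (-18) + (-36) = -340
Area = |Σ|/2 = 170.
Hole:
Apply Gauss's area formula: 2A = Σ (x_i·y_{i+1} − x_{i+1}·y_i), indices taken mod 4.
P_1→P_2: (-5)(-1) − (-1)(-2) = 3
P_2→P_3: (-1)(4) − (1)(-1) = -3
P_3→P_4: (1)(3) − (-3)(4) = 15
P_4→P_1: (-3)(-2) − (-5)(3) = 21
Σ = 36
Area = |Σ|/2 = 18.
Net area = 170 − 18 = 152.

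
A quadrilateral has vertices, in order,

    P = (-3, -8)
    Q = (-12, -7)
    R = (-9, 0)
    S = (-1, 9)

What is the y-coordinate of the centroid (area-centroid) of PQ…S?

Apply Gauss's area formula. First the cross-terms c_i = x_i·y_{i+1} − x_{i+1}·y_i:
  -75, -63, -81, 35  ⇒  2A = -184, A = -92.
Then Σ (y_i + y_{i+1})·c_i = 872, so ȳ = 872 / (6·(-92)) = -109/69.

-109/69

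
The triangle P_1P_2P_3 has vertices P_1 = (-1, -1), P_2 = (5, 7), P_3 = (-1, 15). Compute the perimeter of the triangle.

36

|P_1P_2| = √((6)² + (8)²) = √100 = 10
|P_2P_3| = √((-6)² + (8)²) = √100 = 10
|P_3P_1| = √((0)² + (-16)²) = √256 = 16
Perimeter = 10 + 10 + 16 = 36.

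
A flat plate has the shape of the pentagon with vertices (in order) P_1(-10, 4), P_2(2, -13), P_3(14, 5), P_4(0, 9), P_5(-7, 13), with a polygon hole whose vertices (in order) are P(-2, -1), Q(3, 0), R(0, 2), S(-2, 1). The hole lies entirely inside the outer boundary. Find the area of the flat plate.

294

Outer boundary:
P_1→P_2: (-10)(-13) − (2)(4) = 122
P_2→P_3: (2)(5) − (14)(-13) = 192
P_3→P_4: (14)(9) − (0)(5) = 126
P_4→P_5: (0)(13) − (-7)(9) = 63
P_5→P_1: (-7)(4) − (-10)(13) = 102
Σ = 605
Area = |Σ|/2 = 302.5.
Hole:
Apply the shoelace formula: 2A = Σ (x_i·y_{i+1} − x_{i+1}·y_i), indices taken mod 4.
P→Q: (-2)(0) − (3)(-1) = 3
Q→R: (3)(2) − (0)(0) = 6
R→S: (0)(1) − (-2)(2) = 4
S→P: (-2)(-1) − (-2)(1) = 4
Σ = 17
Area = |Σ|/2 = 8.5.
Net area = 302.5 − 8.5 = 294.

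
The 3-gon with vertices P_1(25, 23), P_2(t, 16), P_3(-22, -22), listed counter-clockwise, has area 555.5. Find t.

The doubled signed area Σ (x_i y_{i+1} − x_{i+1} y_i) is linear in t.
With t=0 it equals 796; the coefficient of t is -45 (from the two edges through P_2).
So -45·t + 796 = 2·555.5 = 1111 ⇒ t = -7.

-7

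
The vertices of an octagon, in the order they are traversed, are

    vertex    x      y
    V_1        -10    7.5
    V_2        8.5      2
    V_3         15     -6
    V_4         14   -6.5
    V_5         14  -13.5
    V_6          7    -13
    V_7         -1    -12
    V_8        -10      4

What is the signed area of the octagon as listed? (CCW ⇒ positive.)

-309.875

Cross-terms: -83.75, -81, -13.5, -98, -87.5, -97, -124, -35  ⇒  Σ = -619.75
Signed area = Σ/2 = -309.875 (negative ⇒ clockwise traversal).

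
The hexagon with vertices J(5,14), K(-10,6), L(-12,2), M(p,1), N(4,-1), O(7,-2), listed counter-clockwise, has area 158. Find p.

The doubled signed area Σ (x_i y_{i+1} − x_{i+1} y_i) is linear in p.
With p=0 it equals 313; the coefficient of p is -3 (from the two edges through M).
So -3·p + 313 = 2·158 = 316 ⇒ p = -1.

-1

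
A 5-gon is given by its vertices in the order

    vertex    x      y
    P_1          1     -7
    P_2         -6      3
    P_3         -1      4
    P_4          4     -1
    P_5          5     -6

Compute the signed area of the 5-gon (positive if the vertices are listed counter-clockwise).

P_1→P_2: (1)(3) − (-6)(-7) = -39
P_2→P_3: (-6)(4) − (-1)(3) = -21
P_3→P_4: (-1)(-1) − (4)(4) = -15
P_4→P_5: (4)(-6) − (5)(-1) = -19
P_5→P_1: (5)(-7) − (1)(-6) = -29
Σ = -123
Signed area = Σ/2 = -61.5 (negative ⇒ clockwise traversal).

-61.5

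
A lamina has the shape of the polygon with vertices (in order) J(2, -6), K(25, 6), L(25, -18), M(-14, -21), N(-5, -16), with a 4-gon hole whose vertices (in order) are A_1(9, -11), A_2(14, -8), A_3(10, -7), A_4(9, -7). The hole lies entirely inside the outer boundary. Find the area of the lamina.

506.5

Outer boundary:
J→K: (2)(6) − (25)(-6) = 162
K→L: (25)(-18) − (25)(6) = -600
L→M: (25)(-21) − (-14)(-18) = -777
M→N: (-14)(-16) − (-5)(-21) = 119
N→J: (-5)(-6) − (2)(-16) = 62
Σ = -1034
Area = |Σ|/2 = 517.
Hole:
Σ = (82) + (-18) + (-7) + (-36) = 21
Area = |Σ|/2 = 10.5.
Net area = 517 − 10.5 = 506.5.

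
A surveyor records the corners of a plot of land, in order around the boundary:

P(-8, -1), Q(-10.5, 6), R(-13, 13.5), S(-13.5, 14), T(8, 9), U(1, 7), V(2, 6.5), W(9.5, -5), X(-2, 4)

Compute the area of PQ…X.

162.875

Apply the shoelace (surveyor's) formula: 2A = Σ (x_i·y_{i+1} − x_{i+1}·y_i), indices taken mod 9.
Σ = (-58.5) + (-63.75) + (0.25) + (-233.5) + (47) + (-7.5) + (-71.75) + (28) + (34) = -325.75
Area = |Σ|/2 = 162.875.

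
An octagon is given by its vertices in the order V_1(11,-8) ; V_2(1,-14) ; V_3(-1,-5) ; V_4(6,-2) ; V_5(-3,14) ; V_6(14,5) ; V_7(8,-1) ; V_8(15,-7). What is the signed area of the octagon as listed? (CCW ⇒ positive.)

-202

Apply the shoelace formula: 2A = Σ (x_i·y_{i+1} − x_{i+1}·y_i), indices taken mod 8.
V_1→V_2: (11)(-14) − (1)(-8) = -146
V_2→V_3: (1)(-5) − (-1)(-14) = -19
V_3→V_4: (-1)(-2) − (6)(-5) = 32
V_4→V_5: (6)(14) − (-3)(-2) = 78
V_5→V_6: (-3)(5) − (14)(14) = -211
V_6→V_7: (14)(-1) − (8)(5) = -54
V_7→V_8: (8)(-7) − (15)(-1) = -41
V_8→V_1: (15)(-8) − (11)(-7) = -43
Σ = -404
Signed area = Σ/2 = -202 (negative ⇒ clockwise traversal).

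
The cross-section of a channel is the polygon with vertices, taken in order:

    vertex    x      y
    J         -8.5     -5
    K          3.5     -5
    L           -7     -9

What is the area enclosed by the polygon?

Apply Gauss's area formula: 2A = Σ (x_i·y_{i+1} − x_{i+1}·y_i), indices taken mod 3.
Cross-terms: 60, -66.5, -41.5  ⇒  Σ = -48
Area = |Σ|/2 = 24.

24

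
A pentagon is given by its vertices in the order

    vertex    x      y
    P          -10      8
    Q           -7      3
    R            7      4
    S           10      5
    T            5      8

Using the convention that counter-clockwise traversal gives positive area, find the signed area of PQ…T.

Σ = (26) + (-49) + (-5) + (55) + (120) = 147
Signed area = Σ/2 = 73.5 (positive ⇒ counter-clockwise traversal).

73.5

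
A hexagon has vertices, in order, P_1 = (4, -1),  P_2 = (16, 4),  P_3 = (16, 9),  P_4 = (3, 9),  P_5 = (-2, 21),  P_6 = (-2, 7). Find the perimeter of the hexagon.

|P_1P_2| = √((12)² + (5)²) = √169 = 13
|P_2P_3| = √((0)² + (5)²) = √25 = 5
|P_3P_4| = √((-13)² + (0)²) = √169 = 13
|P_4P_5| = √((-5)² + (12)²) = √169 = 13
|P_5P_6| = √((0)² + (-14)²) = √196 = 14
|P_6P_1| = √((6)² + (-8)²) = √100 = 10
Perimeter = 13 + 5 + 13 + 13 + 14 + 10 = 68.

68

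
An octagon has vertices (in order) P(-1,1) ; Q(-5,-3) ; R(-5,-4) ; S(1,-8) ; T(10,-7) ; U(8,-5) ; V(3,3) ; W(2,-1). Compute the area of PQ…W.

83.5

Σ = (8) + (5) + (44) + (73) + (6) + (39) + (-9) + (1) = 167
Area = |Σ|/2 = 83.5.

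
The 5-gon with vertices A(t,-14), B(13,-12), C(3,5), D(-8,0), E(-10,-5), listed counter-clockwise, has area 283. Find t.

Write out the shoelace sum; only the two edges meeting at A involve t:
2·Area = [((-10)·(-14) − t·(-5)) + (t·(-12) − 13·(-14))] + 181
       = -7·t + 503 = 566
⇒ t = -9.

-9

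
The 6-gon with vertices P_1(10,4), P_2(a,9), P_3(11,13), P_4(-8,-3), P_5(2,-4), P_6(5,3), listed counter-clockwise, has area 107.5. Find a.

The doubled signed area Σ (x_i y_{i+1} − x_{i+1} y_i) is linear in a.
With a=0 it equals 116; the coefficient of a is 9 (from the two edges through P_2).
So 9·a + 116 = 2·107.5 = 215 ⇒ a = 11.

11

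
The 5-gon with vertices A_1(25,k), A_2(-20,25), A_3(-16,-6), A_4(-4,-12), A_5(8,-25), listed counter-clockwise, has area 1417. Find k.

Write out the shoelace sum; only the two edges meeting at A_1 involve k:
2·Area = [(8·k − 25·(-25)) + (25·25 − (-20)·k)] + 884
       = 28·k + 2134 = 2834
⇒ k = 25.

25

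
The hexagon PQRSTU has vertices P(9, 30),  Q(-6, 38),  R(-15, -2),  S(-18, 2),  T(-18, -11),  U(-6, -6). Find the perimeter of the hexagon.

|PQ| = √((-15)² + (8)²) = √289 = 17
|QR| = √((-9)² + (-40)²) = √1681 = 41
|RS| = √((-3)² + (4)²) = √25 = 5
|ST| = √((0)² + (-13)²) = √169 = 13
|TU| = √((12)² + (5)²) = √169 = 13
|UP| = √((15)² + (36)²) = √1521 = 39
Perimeter = 17 + 41 + 5 + 13 + 13 + 39 = 128.

128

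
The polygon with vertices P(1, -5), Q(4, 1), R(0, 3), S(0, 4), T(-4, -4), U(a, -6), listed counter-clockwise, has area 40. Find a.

The doubled signed area Σ (x_i y_{i+1} − x_{i+1} y_i) is linear in a.
With a=0 it equals 79; the coefficient of a is -1 (from the two edges through U).
So -1·a + 79 = 2·40 = 80 ⇒ a = -1.

-1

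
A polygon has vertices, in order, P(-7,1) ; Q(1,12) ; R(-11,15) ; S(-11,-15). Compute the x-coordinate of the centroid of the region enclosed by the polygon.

Apply the shoelace formula. First the cross-terms c_i = x_i·y_{i+1} − x_{i+1}·y_i:
  -85, 147, 330, -116  ⇒  2A = 276, A = 138.
Then Σ (x_i + x_{i+1})·c_i = -6132, so x̄ = -6132 / (6·138) = -511/69.

-511/69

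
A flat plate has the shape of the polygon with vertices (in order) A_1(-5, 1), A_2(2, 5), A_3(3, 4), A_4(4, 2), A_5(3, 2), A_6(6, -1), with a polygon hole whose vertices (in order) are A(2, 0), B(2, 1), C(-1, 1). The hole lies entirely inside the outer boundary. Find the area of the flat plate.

Outer boundary:
A_1→A_2: (-5)(5) − (2)(1) = -27
A_2→A_3: (2)(4) − (3)(5) = -7
A_3→A_4: (3)(2) − (4)(4) = -10
A_4→A_5: (4)(2) − (3)(2) = 2
A_5→A_6: (3)(-1) − (6)(2) = -15
A_6→A_1: (6)(1) − (-5)(-1) = 1
Σ = -56
Area = |Σ|/2 = 28.
Hole:
Cross-terms: 2, 3, -2  ⇒  Σ = 3
Area = |Σ|/2 = 1.5.
Net area = 28 − 1.5 = 26.5.

26.5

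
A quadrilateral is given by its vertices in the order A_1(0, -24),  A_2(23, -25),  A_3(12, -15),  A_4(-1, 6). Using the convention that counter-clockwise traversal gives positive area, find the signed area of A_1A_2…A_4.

294

Apply Gauss's area formula: 2A = Σ (x_i·y_{i+1} − x_{i+1}·y_i), indices taken mod 4.
Cross-terms: 552, -45, 57, 24  ⇒  Σ = 588
Signed area = Σ/2 = 294 (positive ⇒ counter-clockwise traversal).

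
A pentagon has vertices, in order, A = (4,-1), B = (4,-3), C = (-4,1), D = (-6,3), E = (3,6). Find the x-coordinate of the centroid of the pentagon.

Apply the shoelace formula. First the cross-terms c_i = x_i·y_{i+1} − x_{i+1}·y_i:
  -8, -8, -6, -45, -27  ⇒  2A = -94, A = -47.
Then Σ (x_i + x_{i+1})·c_i = -58, so x̄ = -58 / (6·(-47)) = 29/141.

29/141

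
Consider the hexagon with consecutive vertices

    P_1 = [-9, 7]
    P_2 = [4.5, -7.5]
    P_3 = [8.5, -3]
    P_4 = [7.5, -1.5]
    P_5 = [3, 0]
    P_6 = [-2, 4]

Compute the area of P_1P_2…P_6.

67.25

Apply the shoelace (surveyor's) formula: 2A = Σ (x_i·y_{i+1} − x_{i+1}·y_i), indices taken mod 6.
Cross-terms: 36, 50.25, 9.75, 4.5, 12, 22  ⇒  Σ = 134.5
Area = |Σ|/2 = 67.25.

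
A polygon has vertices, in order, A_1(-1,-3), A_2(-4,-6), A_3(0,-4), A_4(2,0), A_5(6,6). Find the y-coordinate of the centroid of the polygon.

Apply the shoelace formula. First the cross-terms c_i = x_i·y_{i+1} − x_{i+1}·y_i:
  -6, 16, 8, 12, -12  ⇒  2A = 18, A = 9.
Then Σ (y_i + y_{i+1})·c_i = -102, so ȳ = -102 / (6·9) = -17/9.

-17/9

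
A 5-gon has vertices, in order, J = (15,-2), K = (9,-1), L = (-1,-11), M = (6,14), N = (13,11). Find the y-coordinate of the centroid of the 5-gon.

409/132

Apply the shoelace (surveyor's) formula. First the cross-terms c_i = x_i·y_{i+1} − x_{i+1}·y_i:
  3, -100, 52, -116, -191  ⇒  2A = -352, A = -176.
Then Σ (y_i + y_{i+1})·c_i = -3272, so ȳ = -3272 / (6·(-176)) = 409/132.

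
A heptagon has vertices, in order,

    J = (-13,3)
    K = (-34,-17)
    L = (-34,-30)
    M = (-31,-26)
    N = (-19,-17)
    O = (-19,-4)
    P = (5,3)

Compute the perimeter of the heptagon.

|JK| = √((-21)² + (-20)²) = √841 = 29
|KL| = √((0)² + (-13)²) = √169 = 13
|LM| = √((3)² + (4)²) = √25 = 5
|MN| = √((12)² + (9)²) = √225 = 15
|NO| = √((0)² + (13)²) = √169 = 13
|OP| = √((24)² + (7)²) = √625 = 25
|PJ| = √((-18)² + (0)²) = √324 = 18
Perimeter = 29 + 13 + 5 + 15 + 13 + 25 + 18 = 118.

118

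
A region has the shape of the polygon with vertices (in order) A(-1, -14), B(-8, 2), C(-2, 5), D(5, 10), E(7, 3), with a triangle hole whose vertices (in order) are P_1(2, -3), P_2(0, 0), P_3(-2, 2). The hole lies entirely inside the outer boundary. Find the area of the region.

171.5

Outer boundary:
Apply the surveyor's formula: 2A = Σ (x_i·y_{i+1} − x_{i+1}·y_i), indices taken mod 5.
A→B: (-1)(2) − (-8)(-14) = -114
B→C: (-8)(5) − (-2)(2) = -36
C→D: (-2)(10) − (5)(5) = -45
D→E: (5)(3) − (7)(10) = -55
E→A: (7)(-14) − (-1)(3) = -95
Σ = -345
Area = |Σ|/2 = 172.5.
Hole:
P_1→P_2: (2)(0) − (0)(-3) = 0
P_2→P_3: (0)(2) − (-2)(0) = 0
P_3→P_1: (-2)(-3) − (2)(2) = 2
Σ = 2
Area = |Σ|/2 = 1.
Net area = 172.5 − 1 = 171.5.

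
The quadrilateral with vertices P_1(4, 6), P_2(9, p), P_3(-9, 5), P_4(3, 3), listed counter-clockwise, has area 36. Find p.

9

Write out the shoelace sum; only the two edges meeting at P_2 involve p:
2·Area = [(4·p − 9·6) + (9·5 − (-9)·p)] + -36
       = 13·p + -45 = 72
⇒ p = 9.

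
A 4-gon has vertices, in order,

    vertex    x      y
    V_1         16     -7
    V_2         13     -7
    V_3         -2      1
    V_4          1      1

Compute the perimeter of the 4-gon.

40

|V_1V_2| = √((-3)² + (0)²) = √9 = 3
|V_2V_3| = √((-15)² + (8)²) = √289 = 17
|V_3V_4| = √((3)² + (0)²) = √9 = 3
|V_4V_1| = √((15)² + (-8)²) = √289 = 17
Perimeter = 3 + 17 + 3 + 17 = 40.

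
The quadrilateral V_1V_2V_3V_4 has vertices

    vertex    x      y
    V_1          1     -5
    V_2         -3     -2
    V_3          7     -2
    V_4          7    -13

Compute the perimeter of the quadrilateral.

36

|V_1V_2| = √((-4)² + (3)²) = √25 = 5
|V_2V_3| = √((10)² + (0)²) = √100 = 10
|V_3V_4| = √((0)² + (-11)²) = √121 = 11
|V_4V_1| = √((-6)² + (8)²) = √100 = 10
Perimeter = 5 + 10 + 11 + 10 = 36.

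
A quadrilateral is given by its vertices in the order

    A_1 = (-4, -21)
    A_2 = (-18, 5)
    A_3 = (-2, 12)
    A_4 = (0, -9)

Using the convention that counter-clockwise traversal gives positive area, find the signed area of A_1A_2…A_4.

Σ = (-398) + (-206) + (18) + (-36) = -622
Signed area = Σ/2 = -311 (negative ⇒ clockwise traversal).

-311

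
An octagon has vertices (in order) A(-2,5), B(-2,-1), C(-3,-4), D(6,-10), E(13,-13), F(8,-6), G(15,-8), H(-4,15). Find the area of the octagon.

189

Apply the shoelace formula: 2A = Σ (x_i·y_{i+1} − x_{i+1}·y_i), indices taken mod 8.
Σ = (12) + (5) + (54) + (52) + (26) + (26) + (193) + (10) = 378
Area = |Σ|/2 = 189.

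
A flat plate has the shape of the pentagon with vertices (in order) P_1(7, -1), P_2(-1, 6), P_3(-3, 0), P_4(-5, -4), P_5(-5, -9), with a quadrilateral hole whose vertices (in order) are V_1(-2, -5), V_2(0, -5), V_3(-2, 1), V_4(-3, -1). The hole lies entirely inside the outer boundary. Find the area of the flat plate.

73

Outer boundary:
Σ = (41) + (18) + (12) + (25) + (68) = 164
Area = |Σ|/2 = 82.
Hole:
Cross-terms: 10, -10, 5, 13  ⇒  Σ = 18
Area = |Σ|/2 = 9.
Net area = 82 − 9 = 73.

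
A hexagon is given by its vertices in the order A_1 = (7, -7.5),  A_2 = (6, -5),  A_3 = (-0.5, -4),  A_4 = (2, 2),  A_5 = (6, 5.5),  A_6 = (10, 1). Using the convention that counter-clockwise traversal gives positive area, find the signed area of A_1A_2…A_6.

Apply Gauss's area formula: 2A = Σ (x_i·y_{i+1} − x_{i+1}·y_i), indices taken mod 6.
A_1→A_2: (7)(-5) − (6)(-7.5) = 10
A_2→A_3: (6)(-4) − (-0.5)(-5) = -26.5
A_3→A_4: (-0.5)(2) − (2)(-4) = 7
A_4→A_5: (2)(5.5) − (6)(2) = -1
A_5→A_6: (6)(1) − (10)(5.5) = -49
A_6→A_1: (10)(-7.5) − (7)(1) = -82
Σ = -141.5
Signed area = Σ/2 = -70.75 (negative ⇒ clockwise traversal).

-70.75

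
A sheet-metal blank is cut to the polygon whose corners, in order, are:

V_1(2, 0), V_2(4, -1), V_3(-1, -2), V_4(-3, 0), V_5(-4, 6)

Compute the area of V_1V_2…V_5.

23.5

Σ = (-2) + (-9) + (-6) + (-18) + (-12) = -47
Area = |Σ|/2 = 23.5.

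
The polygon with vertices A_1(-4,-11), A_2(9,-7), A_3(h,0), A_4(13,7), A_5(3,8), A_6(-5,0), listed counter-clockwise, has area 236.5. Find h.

12

The doubled signed area Σ (x_i y_{i+1} − x_{i+1} y_i) is linear in h.
With h=0 it equals 305; the coefficient of h is 14 (from the two edges through A_3).
So 14·h + 305 = 2·236.5 = 473 ⇒ h = 12.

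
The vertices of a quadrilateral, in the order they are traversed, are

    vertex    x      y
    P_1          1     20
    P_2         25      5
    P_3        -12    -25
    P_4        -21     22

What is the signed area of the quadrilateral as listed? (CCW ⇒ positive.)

-1145.5

Σ = (-495) + (-565) + (-789) + (-442) = -2291
Signed area = Σ/2 = -1145.5 (negative ⇒ clockwise traversal).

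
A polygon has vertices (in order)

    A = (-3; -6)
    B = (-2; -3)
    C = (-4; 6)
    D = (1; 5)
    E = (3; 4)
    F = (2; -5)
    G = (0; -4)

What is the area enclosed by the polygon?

53.5

Cross-terms: -3, -24, -26, -11, -23, -8, -12  ⇒  Σ = -107
Area = |Σ|/2 = 53.5.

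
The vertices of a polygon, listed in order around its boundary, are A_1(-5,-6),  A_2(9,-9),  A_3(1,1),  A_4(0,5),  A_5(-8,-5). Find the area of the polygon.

92.5

A_1→A_2: (-5)(-9) − (9)(-6) = 99
A_2→A_3: (9)(1) − (1)(-9) = 18
A_3→A_4: (1)(5) − (0)(1) = 5
A_4→A_5: (0)(-5) − (-8)(5) = 40
A_5→A_1: (-8)(-6) − (-5)(-5) = 23
Σ = 185
Area = |Σ|/2 = 92.5.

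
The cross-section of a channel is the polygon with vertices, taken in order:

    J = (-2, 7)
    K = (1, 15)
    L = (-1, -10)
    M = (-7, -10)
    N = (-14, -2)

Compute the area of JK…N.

Apply the surveyor's formula: 2A = Σ (x_i·y_{i+1} − x_{i+1}·y_i), indices taken mod 5.
Σ = (-37) + (5) + (-60) + (-126) + (-102) = -320
Area = |Σ|/2 = 160.

160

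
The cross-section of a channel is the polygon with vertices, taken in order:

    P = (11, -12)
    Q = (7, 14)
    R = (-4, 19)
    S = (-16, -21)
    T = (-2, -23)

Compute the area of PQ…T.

709

Apply the shoelace (surveyor's) formula: 2A = Σ (x_i·y_{i+1} − x_{i+1}·y_i), indices taken mod 5.
P→Q: (11)(14) − (7)(-12) = 238
Q→R: (7)(19) − (-4)(14) = 189
R→S: (-4)(-21) − (-16)(19) = 388
S→T: (-16)(-23) − (-2)(-21) = 326
T→P: (-2)(-12) − (11)(-23) = 277
Σ = 1418
Area = |Σ|/2 = 709.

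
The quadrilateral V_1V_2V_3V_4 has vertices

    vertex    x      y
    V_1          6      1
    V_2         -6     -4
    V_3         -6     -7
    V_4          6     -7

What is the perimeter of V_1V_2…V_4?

36

|V_1V_2| = √((-12)² + (-5)²) = √169 = 13
|V_2V_3| = √((0)² + (-3)²) = √9 = 3
|V_3V_4| = √((12)² + (0)²) = √144 = 12
|V_4V_1| = √((0)² + (8)²) = √64 = 8
Perimeter = 13 + 3 + 12 + 8 = 36.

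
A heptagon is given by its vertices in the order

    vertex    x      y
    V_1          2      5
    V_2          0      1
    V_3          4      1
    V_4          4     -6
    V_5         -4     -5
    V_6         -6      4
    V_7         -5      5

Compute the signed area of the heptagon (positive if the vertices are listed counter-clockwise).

Apply the shoelace formula: 2A = Σ (x_i·y_{i+1} − x_{i+1}·y_i), indices taken mod 7.
Σ = (2) + (-4) + (-28) + (-44) + (-46) + (-10) + (-35) = -165
Signed area = Σ/2 = -82.5 (negative ⇒ clockwise traversal).

-82.5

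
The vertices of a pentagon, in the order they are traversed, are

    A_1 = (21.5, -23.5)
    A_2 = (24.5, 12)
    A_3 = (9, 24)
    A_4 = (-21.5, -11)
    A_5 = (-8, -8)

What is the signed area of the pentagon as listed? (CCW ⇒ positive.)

Apply Gauss's area formula: 2A = Σ (x_i·y_{i+1} − x_{i+1}·y_i), indices taken mod 5.
Σ = (833.75) + (480) + (417) + (84) + (360) = 2174.75
Signed area = Σ/2 = 1087.375 (positive ⇒ counter-clockwise traversal).

1087.375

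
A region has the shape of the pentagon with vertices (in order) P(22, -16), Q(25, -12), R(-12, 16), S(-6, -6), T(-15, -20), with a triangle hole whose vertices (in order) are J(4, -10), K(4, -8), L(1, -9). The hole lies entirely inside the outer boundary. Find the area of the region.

632

Outer boundary:
Apply Gauss's area formula: 2A = Σ (x_i·y_{i+1} − x_{i+1}·y_i), indices taken mod 5.
Cross-terms: 136, 256, 168, 30, 680  ⇒  Σ = 1270
Area = |Σ|/2 = 635.
Hole:
Σ = (8) + (-28) + (26) = 6
Area = |Σ|/2 = 3.
Net area = 635 − 3 = 632.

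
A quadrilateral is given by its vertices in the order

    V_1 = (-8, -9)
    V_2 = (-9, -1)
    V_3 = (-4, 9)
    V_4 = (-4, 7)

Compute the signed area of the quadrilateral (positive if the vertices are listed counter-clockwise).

Σ = (-73) + (-85) + (8) + (92) = -58
Signed area = Σ/2 = -29 (negative ⇒ clockwise traversal).

-29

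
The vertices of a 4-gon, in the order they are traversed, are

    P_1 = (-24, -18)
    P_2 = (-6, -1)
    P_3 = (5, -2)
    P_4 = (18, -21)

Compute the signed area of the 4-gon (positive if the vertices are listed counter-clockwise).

-482

Apply the shoelace (surveyor's) formula: 2A = Σ (x_i·y_{i+1} − x_{i+1}·y_i), indices taken mod 4.
Σ = (-84) + (17) + (-69) + (-828) = -964
Signed area = Σ/2 = -482 (negative ⇒ clockwise traversal).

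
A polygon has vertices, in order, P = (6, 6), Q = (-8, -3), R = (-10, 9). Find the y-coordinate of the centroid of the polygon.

4

Apply the shoelace (surveyor's) formula. First the cross-terms c_i = x_i·y_{i+1} − x_{i+1}·y_i:
  30, -102, -114  ⇒  2A = -186, A = -93.
Then Σ (y_i + y_{i+1})·c_i = -2232, so ȳ = -2232 / (6·(-93)) = 4.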